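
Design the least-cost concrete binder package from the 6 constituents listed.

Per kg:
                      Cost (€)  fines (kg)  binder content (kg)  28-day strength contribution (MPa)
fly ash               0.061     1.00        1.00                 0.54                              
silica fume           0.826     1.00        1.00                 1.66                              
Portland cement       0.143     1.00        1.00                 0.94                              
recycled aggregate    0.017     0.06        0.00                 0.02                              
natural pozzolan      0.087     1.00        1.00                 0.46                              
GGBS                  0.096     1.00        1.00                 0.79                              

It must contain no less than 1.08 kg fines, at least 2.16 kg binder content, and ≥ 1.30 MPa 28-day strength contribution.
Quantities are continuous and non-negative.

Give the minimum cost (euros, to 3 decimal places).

Let x1 = kg of fly ash, x2 = kg of silica fume, x3 = kg of Portland cement, x4 = kg of recycled aggregate, x5 = kg of natural pozzolan, x6 = kg of GGBS.
Minimize 0.061x1 + 0.826x2 + 0.143x3 + 0.017x4 + 0.087x5 + 0.096x6 subject to:
  1x1 + 1x2 + 1x3 + 0.06x4 + 1x5 + 1x6 ≥ 1.08   (fines)
  1x1 + 1x2 + 1x3 + 1x5 + 1x6 ≥ 2.16   (binder content)
  0.54x1 + 1.66x2 + 0.94x3 + 0.02x4 + 0.46x5 + 0.79x6 ≥ 1.3   (28-day strength contribution)
  x1, x2, x3, x4, x5, x6 ≥ 0.
The cheapest feasible vertex uses only fly ash; silica fume, Portland cement, recycled aggregate, natural pozzolan, GGBS are not used. There the 28-day strength contribution constraint is tight.
Solving gives x1 = 2.407.
Total cost: 0.061·2.407 = 0.14683.

€0.147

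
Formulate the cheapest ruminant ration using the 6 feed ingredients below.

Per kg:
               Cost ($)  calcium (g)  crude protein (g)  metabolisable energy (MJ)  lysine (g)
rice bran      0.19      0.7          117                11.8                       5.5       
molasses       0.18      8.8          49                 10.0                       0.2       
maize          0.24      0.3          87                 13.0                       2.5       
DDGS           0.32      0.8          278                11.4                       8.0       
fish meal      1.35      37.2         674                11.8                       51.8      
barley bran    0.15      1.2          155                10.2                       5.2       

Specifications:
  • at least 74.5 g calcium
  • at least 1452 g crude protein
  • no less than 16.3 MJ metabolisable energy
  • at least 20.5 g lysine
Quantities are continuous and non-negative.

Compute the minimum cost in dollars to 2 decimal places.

Let x1 = kg of rice bran, x2 = kg of molasses, x3 = kg of maize, x4 = kg of DDGS, x5 = kg of fish meal, x6 = kg of barley bran.
Minimise 0.19x1 + 0.18x2 + 0.24x3 + 0.32x4 + 1.35x5 + 0.15x6 s.t.:
  0.7x1 + 8.8x2 + 0.3x3 + 0.8x4 + 37.2x5 + 1.2x6 ≥ 74.5   (calcium)
  117x1 + 49x2 + 87x3 + 278x4 + 674x5 + 155x6 ≥ 1452   (crude protein)
  11.8x1 + 10x2 + 13x3 + 11.4x4 + 11.8x5 + 10.2x6 ≥ 16.3   (metabolisable energy)
  5.5x1 + 0.2x2 + 2.5x3 + 8x4 + 51.8x5 + 5.2x6 ≥ 20.5   (lysine)
  x1, x2, x3, x4, x5, x6 ≥ 0.
The minimum-cost mix takes nothing from rice bran, maize, DDGS, fish meal — only molasses, barley bran. The calcium and crude protein requirements are met with equality.
So molasses = 7.512 kg, barley bran = 6.993 kg.
Hence cost = 0.18·7.512 + 0.15·6.993 = $2.4011.

$2.40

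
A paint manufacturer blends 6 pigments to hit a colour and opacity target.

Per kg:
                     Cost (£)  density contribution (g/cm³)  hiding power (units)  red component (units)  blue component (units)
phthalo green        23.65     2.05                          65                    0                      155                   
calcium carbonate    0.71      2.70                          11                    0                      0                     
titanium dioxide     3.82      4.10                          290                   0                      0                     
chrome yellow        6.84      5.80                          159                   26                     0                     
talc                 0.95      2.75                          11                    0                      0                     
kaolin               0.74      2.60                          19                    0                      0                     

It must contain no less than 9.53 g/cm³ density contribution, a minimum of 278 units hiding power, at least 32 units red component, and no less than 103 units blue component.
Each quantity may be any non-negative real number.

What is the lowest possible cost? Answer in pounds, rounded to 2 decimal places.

Let x1 = kg of phthalo green, x2 = kg of calcium carbonate, x3 = kg of titanium dioxide, x4 = kg of chrome yellow, x5 = kg of talc, x6 = kg of kaolin.
min 23.65x1 + 0.71x2 + 3.82x3 + 6.84x4 + 0.95x5 + 0.74x6 subject to:
  2.05x1 + 2.7x2 + 4.1x3 + 5.8x4 + 2.75x5 + 2.6x6 ≥ 9.53   (density contribution)
  65x1 + 11x2 + 290x3 + 159x4 + 11x5 + 19x6 ≥ 278   (hiding power)
  26x4 ≥ 32   (red component)
  155x1 ≥ 103   (blue component)
  x1, x2, x3, x4, x5, x6 ≥ 0.
The cheapest feasible vertex uses only phthalo green, titanium dioxide, chrome yellow, kaolin; calcium carbonate, talc are not used. There the density contribution, hiding power, red component, blue component constraints are tight.
That vertex is x1 = 0.6645, x3 = 0.1215, x4 = 1.231, x6 = 0.2043.
Total cost: 23.65·0.6645 + 3.82·0.1215 + 6.84·1.231 + 0.74·0.2043 = 24.7508.

£24.75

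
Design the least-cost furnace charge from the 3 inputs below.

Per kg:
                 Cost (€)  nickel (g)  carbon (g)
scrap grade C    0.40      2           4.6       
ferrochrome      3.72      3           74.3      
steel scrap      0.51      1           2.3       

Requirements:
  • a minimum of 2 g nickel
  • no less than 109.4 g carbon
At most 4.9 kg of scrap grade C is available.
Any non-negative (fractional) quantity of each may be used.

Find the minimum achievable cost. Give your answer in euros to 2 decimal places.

€5.48

This is a linear program. Let x1 = kg of scrap grade C, x2 = kg of ferrochrome, x3 = kg of steel scrap.
Minimise 0.4x1 + 3.72x2 + 0.51x3 s.t.:
  2x1 + 3x2 + 1x3 ≥ 2   (nickel)
  4.6x1 + 74.3x2 + 2.3x3 ≥ 109.4   (carbon)
  x1 ≤ 4.9
  x1, x2, x3 ≥ 0.
At the optimum only ferrochrome is positive (scrap grade C, steel scrap = 0). There the carbon constraint is tight.
Optimal quantities: ferrochrome = 1.472 kg.
Total cost: 3.72·1.472 = 5.4758.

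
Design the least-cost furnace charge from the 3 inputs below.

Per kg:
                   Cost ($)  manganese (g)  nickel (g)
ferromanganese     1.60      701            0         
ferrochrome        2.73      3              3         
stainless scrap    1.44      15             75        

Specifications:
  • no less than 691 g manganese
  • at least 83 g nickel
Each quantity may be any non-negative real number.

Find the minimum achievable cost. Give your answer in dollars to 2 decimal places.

Let x1 = kg of ferromanganese, x2 = kg of ferrochrome, x3 = kg of stainless scrap.
Minimise 1.6x1 + 2.73x2 + 1.44x3 s.t.:
  701x1 + 3x2 + 15x3 ≥ 691   (manganese)
  3x2 + 75x3 ≥ 83   (nickel)
  x1, x2, x3 ≥ 0.
The optimal basis is {ferromanganese, stainless scrap}; ferrochrome drops out. The manganese and nickel requirements are met with equality.
Optimal quantities: ferromanganese = 0.9621 kg, stainless scrap = 1.107 kg.
Objective = 1.6·0.9621 + 1.44·1.107 = 3.1334.

$3.13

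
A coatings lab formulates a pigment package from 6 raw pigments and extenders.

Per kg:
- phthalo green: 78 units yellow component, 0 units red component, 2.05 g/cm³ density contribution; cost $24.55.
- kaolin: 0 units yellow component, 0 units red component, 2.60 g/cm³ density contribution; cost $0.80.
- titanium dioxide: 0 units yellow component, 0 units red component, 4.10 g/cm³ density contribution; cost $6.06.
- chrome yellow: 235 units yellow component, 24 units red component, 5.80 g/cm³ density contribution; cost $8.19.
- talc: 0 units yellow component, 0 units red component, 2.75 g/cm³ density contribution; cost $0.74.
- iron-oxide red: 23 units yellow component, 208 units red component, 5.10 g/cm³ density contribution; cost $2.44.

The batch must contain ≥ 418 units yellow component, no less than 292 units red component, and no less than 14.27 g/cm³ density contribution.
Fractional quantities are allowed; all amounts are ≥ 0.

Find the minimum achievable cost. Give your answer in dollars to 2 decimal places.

Treat it as an LP. Let x1 = kg of phthalo green, x2 = kg of kaolin, x3 = kg of titanium dioxide, x4 = kg of chrome yellow, x5 = kg of talc, x6 = kg of iron-oxide red.
min 24.55x1 + 0.8x2 + 6.06x3 + 8.19x4 + 0.74x5 + 2.44x6 with:
  78x1 + 235x4 + 23x6 ≥ 418   (yellow component)
  24x4 + 208x6 ≥ 292   (red component)
  2.05x1 + 2.6x2 + 4.1x3 + 5.8x4 + 2.75x5 + 5.1x6 ≥ 14.27   (density contribution)
  x1, x2, x3, x4, x5, x6 ≥ 0.
The cheapest feasible vertex uses only chrome yellow, iron-oxide red; phthalo green, kaolin, titanium dioxide, talc are not used. Binding constraints: yellow component and red component.
Solving gives x4 = 1.66, x6 = 1.212.
Hence cost = 8.19·1.66 + 2.44·1.212 = $16.5527.

$16.55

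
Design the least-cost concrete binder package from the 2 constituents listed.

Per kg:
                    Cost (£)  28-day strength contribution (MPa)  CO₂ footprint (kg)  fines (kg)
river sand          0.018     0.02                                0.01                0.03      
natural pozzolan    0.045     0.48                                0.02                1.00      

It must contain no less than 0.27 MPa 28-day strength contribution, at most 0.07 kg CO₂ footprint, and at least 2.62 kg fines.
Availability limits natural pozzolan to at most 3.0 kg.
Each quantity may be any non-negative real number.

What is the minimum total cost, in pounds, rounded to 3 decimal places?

£0.118

Let x1 = kg of river sand, x2 = kg of natural pozzolan.
Minimise 0.018x1 + 0.045x2 subject to:
  0.02x1 + 0.48x2 ≥ 0.27   (28-day strength contribution)
  0.01x1 + 0.02x2 ≤ 0.07   (CO₂ footprint)
  0.03x1 + 1x2 ≥ 2.62   (fines)
  x2 ≤ 3
  x1, x2 ≥ 0.
The optimal basis is {natural pozzolan}; river sand drops out. Binding constraint: fines.
Optimal quantities: natural pozzolan = 2.62 kg.
Total cost: 0.045·2.62 = 0.11790.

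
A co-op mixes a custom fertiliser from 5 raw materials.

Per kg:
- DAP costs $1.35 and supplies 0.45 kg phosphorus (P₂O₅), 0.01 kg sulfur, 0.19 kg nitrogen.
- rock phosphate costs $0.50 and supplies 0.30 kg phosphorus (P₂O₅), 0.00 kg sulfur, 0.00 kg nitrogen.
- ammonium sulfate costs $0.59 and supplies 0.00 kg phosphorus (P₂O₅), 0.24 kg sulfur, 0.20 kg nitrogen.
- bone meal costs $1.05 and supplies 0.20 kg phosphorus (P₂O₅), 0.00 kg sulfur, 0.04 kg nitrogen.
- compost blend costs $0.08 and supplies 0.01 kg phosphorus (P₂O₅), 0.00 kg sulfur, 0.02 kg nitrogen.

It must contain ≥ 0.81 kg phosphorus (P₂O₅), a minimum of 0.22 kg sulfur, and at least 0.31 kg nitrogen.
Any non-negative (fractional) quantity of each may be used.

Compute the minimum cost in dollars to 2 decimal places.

$2.26

This is a linear program. Let x1 = kg of DAP, x2 = kg of rock phosphate, x3 = kg of ammonium sulfate, x4 = kg of bone meal, x5 = kg of compost blend.
min 1.35x1 + 0.5x2 + 0.59x3 + 1.05x4 + 0.08x5 with:
  0.45x1 + 0.3x2 + 0.2x4 + 0.01x5 ≥ 0.81   (phosphorus (P₂O₅))
  0.01x1 + 0.24x3 ≥ 0.22   (sulfur)
  0.19x1 + 0.2x3 + 0.04x4 + 0.02x5 ≥ 0.31   (nitrogen)
  x1, x2, x3, x4, x5 ≥ 0.
The minimum-cost mix takes nothing from DAP, bone meal, compost blend — only rock phosphate, ammonium sulfate. The phosphorus (P₂O₅) and nitrogen requirements are met with equality.
So rock phosphate = 2.7 kg, ammonium sulfate = 1.55 kg.
Total cost: 0.5·2.7 + 0.59·1.55 = 2.2645.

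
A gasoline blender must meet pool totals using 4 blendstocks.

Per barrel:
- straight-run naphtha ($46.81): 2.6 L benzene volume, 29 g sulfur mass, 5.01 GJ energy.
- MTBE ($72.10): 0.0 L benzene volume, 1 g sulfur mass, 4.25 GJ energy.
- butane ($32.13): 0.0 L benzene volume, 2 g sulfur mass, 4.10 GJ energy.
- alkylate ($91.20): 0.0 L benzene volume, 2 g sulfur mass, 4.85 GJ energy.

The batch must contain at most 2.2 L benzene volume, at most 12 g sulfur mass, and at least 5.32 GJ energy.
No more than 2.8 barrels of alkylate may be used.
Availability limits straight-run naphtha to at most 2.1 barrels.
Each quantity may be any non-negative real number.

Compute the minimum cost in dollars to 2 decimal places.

Let x1 = barrels of straight-run naphtha, x2 = barrels of MTBE, x3 = barrels of butane, x4 = barrels of alkylate.
Minimise 46.81x1 + 72.1x2 + 32.13x3 + 91.2x4 s.t.:
  2.6x1 ≤ 2.2   (benzene volume)
  29x1 + 1x2 + 2x3 + 2x4 ≤ 12   (sulfur mass)
  5.01x1 + 4.25x2 + 4.1x3 + 4.85x4 ≥ 5.32   (energy)
  x4 ≤ 2.8
  x1 ≤ 2.1
  x1, x2, x3, x4 ≥ 0.
The optimal basis is {butane}; straight-run naphtha, MTBE, alkylate drop out. There the energy constraint is tight.
That vertex is x3 = 1.2976.
Total cost: 32.13·1.2976 = 41.6919.

$41.69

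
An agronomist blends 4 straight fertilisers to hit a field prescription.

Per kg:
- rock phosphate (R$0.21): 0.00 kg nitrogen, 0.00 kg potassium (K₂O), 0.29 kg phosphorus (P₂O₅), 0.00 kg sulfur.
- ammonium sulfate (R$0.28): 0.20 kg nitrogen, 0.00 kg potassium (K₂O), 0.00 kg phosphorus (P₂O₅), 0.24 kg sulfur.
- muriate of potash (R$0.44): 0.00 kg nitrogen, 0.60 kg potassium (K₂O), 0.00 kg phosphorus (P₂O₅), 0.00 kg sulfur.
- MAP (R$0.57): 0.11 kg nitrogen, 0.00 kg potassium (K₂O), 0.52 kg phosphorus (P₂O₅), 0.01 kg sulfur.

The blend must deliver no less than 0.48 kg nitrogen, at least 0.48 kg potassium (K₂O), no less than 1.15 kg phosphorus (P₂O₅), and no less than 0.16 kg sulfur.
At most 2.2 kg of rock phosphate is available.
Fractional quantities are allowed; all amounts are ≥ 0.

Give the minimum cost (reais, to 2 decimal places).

Let x1 = kg of rock phosphate, x2 = kg of ammonium sulfate, x3 = kg of muriate of potash, x4 = kg of MAP.
Minimise 0.21x1 + 0.28x2 + 0.44x3 + 0.57x4 with:
  0.2x2 + 0.11x4 ≥ 0.48   (nitrogen)
  0.6x3 ≥ 0.48   (potassium (K₂O))
  0.29x1 + 0.52x4 ≥ 1.15   (phosphorus (P₂O₅))
  0.24x2 + 0.01x4 ≥ 0.16   (sulfur)
  x1 ≤ 2.2
  x1, x2, x3, x4 ≥ 0.
The optimal mix uses every input. Binding constraints: nitrogen, potassium (K₂O), phosphorus (P₂O₅), the rock phosphate cap.
Solving gives x1 = 2.2, x2 = 1.858, x3 = 0.8, x4 = 0.9846.
Hence cost = 0.21·2.2 + 0.28·1.858 + 0.44·0.8 + 0.57·0.9846 = R$1.8955.

R$1.90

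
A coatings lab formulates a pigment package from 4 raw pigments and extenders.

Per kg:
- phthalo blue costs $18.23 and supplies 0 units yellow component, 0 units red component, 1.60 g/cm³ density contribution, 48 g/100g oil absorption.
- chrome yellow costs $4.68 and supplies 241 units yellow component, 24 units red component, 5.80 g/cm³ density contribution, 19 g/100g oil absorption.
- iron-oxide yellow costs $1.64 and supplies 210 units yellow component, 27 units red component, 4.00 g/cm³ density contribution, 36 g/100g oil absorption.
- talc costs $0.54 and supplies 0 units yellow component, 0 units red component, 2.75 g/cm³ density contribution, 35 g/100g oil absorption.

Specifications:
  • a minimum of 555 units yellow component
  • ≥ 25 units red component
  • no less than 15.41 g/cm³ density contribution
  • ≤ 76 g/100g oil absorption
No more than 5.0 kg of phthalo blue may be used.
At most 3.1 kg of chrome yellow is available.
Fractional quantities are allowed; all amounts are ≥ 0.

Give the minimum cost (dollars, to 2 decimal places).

$10.66

Let x1 = kg of phthalo blue, x2 = kg of chrome yellow, x3 = kg of iron-oxide yellow, x4 = kg of talc.
Minimize 18.23x1 + 4.68x2 + 1.64x3 + 0.54x4 subject to:
  241x2 + 210x3 ≥ 555   (yellow component)
  24x2 + 27x3 ≥ 25   (red component)
  1.6x1 + 5.8x2 + 4x3 + 2.75x4 ≥ 15.41   (density contribution)
  48x1 + 19x2 + 36x3 + 35x4 ≤ 76   (oil absorption)
  x1 ≤ 5
  x2 ≤ 3.1
  x1, x2, x3, x4 ≥ 0.
At the optimum only chrome yellow, iron-oxide yellow are positive (phthalo blue, talc = 0). The density contribution and oil absorption requirements are met with equality.
Solving gives x2 = 1.888, x3 = 1.115.
Hence cost = 4.68·1.888 + 1.64·1.115 = $10.6644.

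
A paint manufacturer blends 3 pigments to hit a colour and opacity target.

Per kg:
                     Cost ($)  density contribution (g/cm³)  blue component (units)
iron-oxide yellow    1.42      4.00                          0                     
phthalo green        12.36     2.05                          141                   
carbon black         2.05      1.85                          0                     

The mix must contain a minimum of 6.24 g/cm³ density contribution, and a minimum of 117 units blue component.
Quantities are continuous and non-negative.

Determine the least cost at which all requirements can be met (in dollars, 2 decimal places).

$11.87

This is a linear program. Let x1 = kg of iron-oxide yellow, x2 = kg of phthalo green, x3 = kg of carbon black.
min 1.42x1 + 12.36x2 + 2.05x3 s.t.:
  4x1 + 2.05x2 + 1.85x3 ≥ 6.24   (density contribution)
  141x2 ≥ 117   (blue component)
  x1, x2, x3 ≥ 0.
At the optimum only iron-oxide yellow, phthalo green are positive (carbon black = 0). The density contribution and blue component requirements are met with equality.
So iron-oxide yellow = 1.135 kg, phthalo green = 0.8298 kg.
Total cost: 1.42·1.135 + 12.36·0.8298 = 11.8680.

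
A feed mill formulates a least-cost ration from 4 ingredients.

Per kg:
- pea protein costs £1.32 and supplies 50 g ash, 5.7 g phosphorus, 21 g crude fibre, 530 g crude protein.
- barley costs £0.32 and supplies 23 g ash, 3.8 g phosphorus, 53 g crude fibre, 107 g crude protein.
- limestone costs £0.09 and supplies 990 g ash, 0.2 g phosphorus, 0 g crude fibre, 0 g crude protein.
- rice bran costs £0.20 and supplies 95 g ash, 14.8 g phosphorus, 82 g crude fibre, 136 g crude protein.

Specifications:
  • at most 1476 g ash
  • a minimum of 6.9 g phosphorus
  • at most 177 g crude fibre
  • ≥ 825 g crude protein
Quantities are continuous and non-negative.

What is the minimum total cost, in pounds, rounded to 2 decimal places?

Set it up as a linear program. Let x1 = kg of pea protein, x2 = kg of barley, x3 = kg of limestone, x4 = kg of rice bran.
min 1.32x1 + 0.32x2 + 0.09x3 + 0.2x4 s.t.:
  50x1 + 23x2 + 990x3 + 95x4 ≤ 1476   (ash)
  5.7x1 + 3.8x2 + 0.2x3 + 14.8x4 ≥ 6.9   (phosphorus)
  21x1 + 53x2 + 82x4 ≤ 177   (crude fibre)
  530x1 + 107x2 + 136x4 ≥ 825   (crude protein)
  x1, x2, x3, x4 ≥ 0.
At the optimum only pea protein, rice bran are positive (barley, limestone = 0). The crude fibre and crude protein requirements are met with equality.
So pea protein = 1.073 kg, rice bran = 1.884 kg.
Total cost: 1.32·1.073 + 0.2·1.884 = 1.7932.

£1.79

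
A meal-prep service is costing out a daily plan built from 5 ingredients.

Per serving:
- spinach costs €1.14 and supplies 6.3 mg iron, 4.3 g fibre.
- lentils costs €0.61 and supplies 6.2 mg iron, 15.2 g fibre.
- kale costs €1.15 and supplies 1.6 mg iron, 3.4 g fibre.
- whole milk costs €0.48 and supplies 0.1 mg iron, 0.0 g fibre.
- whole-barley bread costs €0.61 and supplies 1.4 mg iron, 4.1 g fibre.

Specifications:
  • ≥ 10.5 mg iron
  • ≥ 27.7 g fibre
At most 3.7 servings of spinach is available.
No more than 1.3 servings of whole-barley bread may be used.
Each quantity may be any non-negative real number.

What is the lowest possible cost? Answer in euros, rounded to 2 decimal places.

Let x1 = servings of spinach, x2 = servings of lentils, x3 = servings of kale, x4 = servings of whole milk, x5 = servings of whole-barley bread.
Minimize 1.14x1 + 0.61x2 + 1.15x3 + 0.48x4 + 0.61x5 subject to:
  6.3x1 + 6.2x2 + 1.6x3 + 0.1x4 + 1.4x5 ≥ 10.5   (iron)
  4.3x1 + 15.2x2 + 3.4x3 + 4.1x5 ≥ 27.7   (fibre)
  x1 ≤ 3.7
  x5 ≤ 1.3
  x1, x2, x3, x4, x5 ≥ 0.
The cheapest feasible vertex uses only lentils; spinach, kale, whole milk, whole-barley bread are not used. The fibre requirement is met with equality.
Optimal quantities: lentils = 1.822 servings.
Cost = 0.61·1.822 = 1.1114.

€1.11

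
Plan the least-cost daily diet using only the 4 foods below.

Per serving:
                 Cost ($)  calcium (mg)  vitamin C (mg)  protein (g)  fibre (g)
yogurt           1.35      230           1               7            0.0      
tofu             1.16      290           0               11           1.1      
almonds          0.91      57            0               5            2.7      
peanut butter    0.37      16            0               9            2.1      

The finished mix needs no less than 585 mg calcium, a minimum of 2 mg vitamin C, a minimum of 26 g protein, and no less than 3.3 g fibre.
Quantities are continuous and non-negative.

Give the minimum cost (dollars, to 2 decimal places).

Let x1 = servings of yogurt, x2 = servings of tofu, x3 = servings of almonds, x4 = servings of peanut butter.
min 1.35x1 + 1.16x2 + 0.91x3 + 0.37x4 with:
  230x1 + 290x2 + 57x3 + 16x4 ≥ 585   (calcium)
  1x1 ≥ 2   (vitamin C)
  7x1 + 11x2 + 5x3 + 9x4 ≥ 26   (protein)
  1.1x2 + 2.7x3 + 2.1x4 ≥ 3.3   (fibre)
  x1, x2, x3, x4 ≥ 0.
At the optimum only yogurt, tofu, peanut butter are positive (almonds = 0). The calcium, vitamin C, fibre requirements are met with equality.
Optimal quantities: yogurt = 2 servings, tofu = 0.3546 servings, peanut butter = 1.386 servings.
Hence cost = 1.35·2 + 1.16·0.3546 + 0.37·1.386 = $3.6242.

$3.62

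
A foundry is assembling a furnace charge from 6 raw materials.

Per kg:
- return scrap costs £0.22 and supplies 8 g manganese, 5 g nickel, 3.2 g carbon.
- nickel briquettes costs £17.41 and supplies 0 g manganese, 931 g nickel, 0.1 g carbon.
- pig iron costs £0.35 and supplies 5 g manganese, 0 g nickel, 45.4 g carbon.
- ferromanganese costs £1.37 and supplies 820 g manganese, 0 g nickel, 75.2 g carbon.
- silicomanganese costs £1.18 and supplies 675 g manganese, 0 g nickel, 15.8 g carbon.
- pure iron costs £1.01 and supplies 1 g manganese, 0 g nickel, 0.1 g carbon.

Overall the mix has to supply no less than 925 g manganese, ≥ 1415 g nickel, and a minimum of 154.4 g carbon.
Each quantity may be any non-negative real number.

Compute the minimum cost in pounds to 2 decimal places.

Let x1 = kg of return scrap, x2 = kg of nickel briquettes, x3 = kg of pig iron, x4 = kg of ferromanganese, x5 = kg of silicomanganese, x6 = kg of pure iron.
Minimize 0.22x1 + 17.41x2 + 0.35x3 + 1.37x4 + 1.18x5 + 1.01x6 subject to:
  8x1 + 5x3 + 820x4 + 675x5 + 1x6 ≥ 925   (manganese)
  5x1 + 931x2 ≥ 1415   (nickel)
  3.2x1 + 0.1x2 + 45.4x3 + 75.2x4 + 15.8x5 + 0.1x6 ≥ 154.4   (carbon)
  x1, x2, x3, x4, x5, x6 ≥ 0.
At the optimum only nickel briquettes, pig iron, ferromanganese are positive (return scrap, silicomanganese, pure iron = 0). The manganese, nickel, carbon requirements are met with equality.
So nickel briquettes = 1.5199 kg, pig iron = 1.5446 kg, ferromanganese = 1.1186 kg.
Total cost: 17.41·1.5199 + 0.35·1.5446 + 1.37·1.1186 = 28.5346.

£28.53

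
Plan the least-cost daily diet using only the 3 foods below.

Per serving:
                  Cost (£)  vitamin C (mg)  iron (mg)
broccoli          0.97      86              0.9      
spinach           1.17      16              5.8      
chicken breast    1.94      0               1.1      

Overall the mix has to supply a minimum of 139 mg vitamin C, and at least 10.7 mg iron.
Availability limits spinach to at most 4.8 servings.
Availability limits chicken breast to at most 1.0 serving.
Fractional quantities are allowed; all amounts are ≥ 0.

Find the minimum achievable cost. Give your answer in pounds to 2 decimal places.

£3.19

Treat it as an LP. Let x1 = servings of broccoli, x2 = servings of spinach, x3 = servings of chicken breast.
min 0.97x1 + 1.17x2 + 1.94x3 with:
  86x1 + 16x2 ≥ 139   (vitamin C)
  0.9x1 + 5.8x2 + 1.1x3 ≥ 10.7   (iron)
  x2 ≤ 4.8
  x3 ≤ 1
  x1, x2, x3 ≥ 0.
The optimal basis is {broccoli, spinach}; chicken breast drops out. There the vitamin C and iron constraints are tight.
Optimal quantities: broccoli = 1.311 servings, spinach = 1.641 servings.
Cost = 0.97·1.311 + 1.17·1.641 = 3.1916.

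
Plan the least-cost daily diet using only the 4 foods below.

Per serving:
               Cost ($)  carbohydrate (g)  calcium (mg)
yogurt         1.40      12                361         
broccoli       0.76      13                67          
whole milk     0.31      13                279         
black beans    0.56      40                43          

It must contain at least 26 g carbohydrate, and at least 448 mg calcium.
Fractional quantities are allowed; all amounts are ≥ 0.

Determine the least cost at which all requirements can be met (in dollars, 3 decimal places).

$0.567

Treat it as an LP. Let x1 = servings of yogurt, x2 = servings of broccoli, x3 = servings of whole milk, x4 = servings of black beans.
min 1.4x1 + 0.76x2 + 0.31x3 + 0.56x4 with:
  12x1 + 13x2 + 13x3 + 40x4 ≥ 26   (carbohydrate)
  361x1 + 67x2 + 279x3 + 43x4 ≥ 448   (calcium)
  x1, x2, x3, x4 ≥ 0.
The minimum-cost mix takes nothing from yogurt, broccoli — only whole milk, black beans. The carbohydrate and calcium requirements are met with equality.
So whole milk = 1.585 servings, black beans = 0.1349 servings.
Cost = 0.31·1.585 + 0.56·0.1349 = 0.56689.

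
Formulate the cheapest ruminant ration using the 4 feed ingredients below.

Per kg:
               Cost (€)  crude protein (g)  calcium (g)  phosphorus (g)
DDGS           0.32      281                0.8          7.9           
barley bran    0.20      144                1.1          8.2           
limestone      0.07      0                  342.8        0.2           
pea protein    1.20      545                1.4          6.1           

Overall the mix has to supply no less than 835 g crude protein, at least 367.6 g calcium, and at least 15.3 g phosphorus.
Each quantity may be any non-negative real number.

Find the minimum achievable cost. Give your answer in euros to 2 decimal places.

€1.03

Let x1 = kg of DDGS, x2 = kg of barley bran, x3 = kg of limestone, x4 = kg of pea protein.
Minimise 0.32x1 + 0.2x2 + 0.07x3 + 1.2x4 with:
  281x1 + 144x2 + 545x4 ≥ 835   (crude protein)
  0.8x1 + 1.1x2 + 342.8x3 + 1.4x4 ≥ 367.6   (calcium)
  7.9x1 + 8.2x2 + 0.2x3 + 6.1x4 ≥ 15.3   (phosphorus)
  x1, x2, x3, x4 ≥ 0.
The optimal basis is {DDGS, limestone}; barley bran, pea protein drop out. Binding constraints: crude protein and calcium.
Optimal quantities: DDGS = 2.972 kg, limestone = 1.065 kg.
Cost = 0.32·2.972 + 0.07·1.065 = 1.0256.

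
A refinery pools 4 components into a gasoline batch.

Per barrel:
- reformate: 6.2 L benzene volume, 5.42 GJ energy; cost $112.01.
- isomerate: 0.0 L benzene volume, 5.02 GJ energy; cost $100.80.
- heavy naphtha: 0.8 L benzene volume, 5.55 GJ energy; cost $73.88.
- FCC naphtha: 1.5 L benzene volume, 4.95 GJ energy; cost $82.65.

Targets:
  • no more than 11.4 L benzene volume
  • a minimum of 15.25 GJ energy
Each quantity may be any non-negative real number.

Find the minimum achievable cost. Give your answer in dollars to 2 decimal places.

$203.00

This is a linear program. Let x1 = barrels of reformate, x2 = barrels of isomerate, x3 = barrels of heavy naphtha, x4 = barrels of FCC naphtha.
Minimise 112.01x1 + 100.8x2 + 73.88x3 + 82.65x4 s.t.:
  6.2x1 + 0.8x3 + 1.5x4 ≤ 11.4   (benzene volume)
  5.42x1 + 5.02x2 + 5.55x3 + 4.95x4 ≥ 15.25   (energy)
  x1, x2, x3, x4 ≥ 0.
The cheapest feasible vertex uses only heavy naphtha; reformate, isomerate, FCC naphtha are not used. Binding constraint: energy.
That vertex is x3 = 2.7477.
Total cost: 73.88·2.7477 = 203.0001.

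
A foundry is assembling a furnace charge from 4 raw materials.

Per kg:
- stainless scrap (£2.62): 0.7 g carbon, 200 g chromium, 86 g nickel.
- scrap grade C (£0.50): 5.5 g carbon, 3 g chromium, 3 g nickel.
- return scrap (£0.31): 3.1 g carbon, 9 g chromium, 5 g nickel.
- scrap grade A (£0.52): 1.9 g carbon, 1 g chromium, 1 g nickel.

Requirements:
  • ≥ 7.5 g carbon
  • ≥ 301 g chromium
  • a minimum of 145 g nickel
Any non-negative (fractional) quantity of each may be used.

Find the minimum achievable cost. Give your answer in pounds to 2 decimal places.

Set it up as a linear program. Let x1 = kg of stainless scrap, x2 = kg of scrap grade C, x3 = kg of return scrap, x4 = kg of scrap grade A.
min 2.62x1 + 0.5x2 + 0.31x3 + 0.52x4 subject to:
  0.7x1 + 5.5x2 + 3.1x3 + 1.9x4 ≥ 7.5   (carbon)
  200x1 + 3x2 + 9x3 + 1x4 ≥ 301   (chromium)
  86x1 + 3x2 + 5x3 + 1x4 ≥ 145   (nickel)
  x1, x2, x3, x4 ≥ 0.
At the optimum only stainless scrap, return scrap are positive (scrap grade C, scrap grade A = 0). There the carbon and nickel constraints are tight.
Optimal quantities: stainless scrap = 1.566 kg, return scrap = 2.066 kg.
Total cost: 2.62·1.566 + 0.31·2.066 = 4.7434.

£4.74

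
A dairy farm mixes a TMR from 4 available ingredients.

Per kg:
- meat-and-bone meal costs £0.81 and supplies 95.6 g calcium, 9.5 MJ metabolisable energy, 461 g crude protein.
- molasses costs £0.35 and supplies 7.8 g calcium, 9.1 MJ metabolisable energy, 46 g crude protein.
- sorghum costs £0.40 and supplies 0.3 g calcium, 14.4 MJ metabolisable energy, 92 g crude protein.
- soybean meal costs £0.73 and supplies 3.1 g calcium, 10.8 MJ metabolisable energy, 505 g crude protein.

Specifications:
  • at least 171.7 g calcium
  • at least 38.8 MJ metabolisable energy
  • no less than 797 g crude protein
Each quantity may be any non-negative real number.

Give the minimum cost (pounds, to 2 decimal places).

Treat it as an LP. Let x1 = kg of meat-and-bone meal, x2 = kg of molasses, x3 = kg of sorghum, x4 = kg of soybean meal.
Minimize 0.81x1 + 0.35x2 + 0.4x3 + 0.73x4 subject to:
  95.6x1 + 7.8x2 + 0.3x3 + 3.1x4 ≥ 171.7   (calcium)
  9.5x1 + 9.1x2 + 14.4x3 + 10.8x4 ≥ 38.8   (metabolisable energy)
  461x1 + 46x2 + 92x3 + 505x4 ≥ 797   (crude protein)
  x1, x2, x3, x4 ≥ 0.
At the optimum only meat-and-bone meal, sorghum are positive (molasses, soybean meal = 0). There the calcium and metabolisable energy constraints are tight.
So meat-and-bone meal = 1.791 kg, sorghum = 1.513 kg.
Cost = 0.81·1.791 + 0.4·1.513 = 2.0559.

£2.06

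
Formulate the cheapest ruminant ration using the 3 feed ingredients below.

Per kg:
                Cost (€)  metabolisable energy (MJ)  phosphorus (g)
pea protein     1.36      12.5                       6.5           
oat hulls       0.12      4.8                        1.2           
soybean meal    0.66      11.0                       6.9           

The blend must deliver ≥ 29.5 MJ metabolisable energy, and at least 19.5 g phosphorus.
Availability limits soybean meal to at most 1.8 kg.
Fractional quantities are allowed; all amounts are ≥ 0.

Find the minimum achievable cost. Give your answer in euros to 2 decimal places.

€1.90

This is a linear program. Let x1 = kg of pea protein, x2 = kg of oat hulls, x3 = kg of soybean meal.
min 1.36x1 + 0.12x2 + 0.66x3 s.t.:
  12.5x1 + 4.8x2 + 11x3 ≥ 29.5   (metabolisable energy)
  6.5x1 + 1.2x2 + 6.9x3 ≥ 19.5   (phosphorus)
  x3 ≤ 1.8
  x1, x2, x3 ≥ 0.
The minimum-cost mix takes nothing from pea protein — only oat hulls, soybean meal. The phosphorus and the soybean meal cap requirements are met with equality.
Solving gives x2 = 5.9, x3 = 1.8.
Cost = 0.12·5.9 + 0.66·1.8 = 1.8960.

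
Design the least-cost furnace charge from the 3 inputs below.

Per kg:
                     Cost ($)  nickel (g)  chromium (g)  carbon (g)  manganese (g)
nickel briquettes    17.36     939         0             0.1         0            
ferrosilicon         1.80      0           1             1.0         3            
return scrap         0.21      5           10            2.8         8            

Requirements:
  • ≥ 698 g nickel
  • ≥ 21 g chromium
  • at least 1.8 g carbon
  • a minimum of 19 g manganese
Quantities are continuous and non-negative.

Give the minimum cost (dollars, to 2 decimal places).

$13.18

Let x1 = kg of nickel briquettes, x2 = kg of ferrosilicon, x3 = kg of return scrap.
min 17.36x1 + 1.8x2 + 0.21x3 subject to:
  939x1 + 5x3 ≥ 698   (nickel)
  1x2 + 10x3 ≥ 21   (chromium)
  0.1x1 + 1x2 + 2.8x3 ≥ 1.8   (carbon)
  3x2 + 8x3 ≥ 19   (manganese)
  x1, x2, x3 ≥ 0.
The optimal basis is {nickel briquettes, return scrap}; ferrosilicon drops out. The nickel and manganese requirements are met with equality.
Optimal quantities: nickel briquettes = 0.7307 kg, return scrap = 2.375 kg.
Cost = 17.36·0.7307 + 0.21·2.375 = 13.1837.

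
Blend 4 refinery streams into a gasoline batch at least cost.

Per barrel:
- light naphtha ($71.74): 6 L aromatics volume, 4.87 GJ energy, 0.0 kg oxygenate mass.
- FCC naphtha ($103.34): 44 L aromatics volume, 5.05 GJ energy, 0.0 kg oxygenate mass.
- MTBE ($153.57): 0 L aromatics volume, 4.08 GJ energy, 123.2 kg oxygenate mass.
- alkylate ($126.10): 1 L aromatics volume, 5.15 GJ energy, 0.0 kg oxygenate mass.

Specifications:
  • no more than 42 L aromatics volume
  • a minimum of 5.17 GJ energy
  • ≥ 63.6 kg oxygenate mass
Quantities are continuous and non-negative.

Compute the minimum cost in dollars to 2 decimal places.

This is a linear program. Let x1 = barrels of light naphtha, x2 = barrels of FCC naphtha, x3 = barrels of MTBE, x4 = barrels of alkylate.
Minimize 71.74x1 + 103.34x2 + 153.57x3 + 126.1x4 with:
  6x1 + 44x2 + 1x4 ≤ 42   (aromatics volume)
  4.87x1 + 5.05x2 + 4.08x3 + 5.15x4 ≥ 5.17   (energy)
  123.2x3 ≥ 63.6   (oxygenate mass)
  x1, x2, x3, x4 ≥ 0.
The minimum-cost mix takes nothing from FCC naphtha, alkylate — only light naphtha, MTBE. The energy and oxygenate mass requirements are met with equality.
Optimal quantities: light naphtha = 0.62911 barrels, MTBE = 0.51623 barrels.
Cost = 71.74·0.62911 + 153.57·0.51623 = 124.4098.

$124.41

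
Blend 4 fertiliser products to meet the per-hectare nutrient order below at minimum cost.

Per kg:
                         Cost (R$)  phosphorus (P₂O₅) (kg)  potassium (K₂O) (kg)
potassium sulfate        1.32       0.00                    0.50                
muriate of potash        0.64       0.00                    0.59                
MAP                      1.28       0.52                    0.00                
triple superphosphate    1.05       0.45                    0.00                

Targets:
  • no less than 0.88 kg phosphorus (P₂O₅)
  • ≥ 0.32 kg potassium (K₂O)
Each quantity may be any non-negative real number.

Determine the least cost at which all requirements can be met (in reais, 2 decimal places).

Set it up as a linear program. Let x1 = kg of potassium sulfate, x2 = kg of muriate of potash, x3 = kg of MAP, x4 = kg of triple superphosphate.
Minimise 1.32x1 + 0.64x2 + 1.28x3 + 1.05x4 s.t.:
  0.52x3 + 0.45x4 ≥ 0.88   (phosphorus (P₂O₅))
  0.5x1 + 0.59x2 ≥ 0.32   (potassium (K₂O))
  x1, x2, x3, x4 ≥ 0.
The optimal basis is {muriate of potash, triple superphosphate}; potassium sulfate, MAP drop out. The phosphorus (P₂O₅) and potassium (K₂O) requirements are met with equality.
So muriate of potash = 0.5424 kg, triple superphosphate = 1.956 kg.
Total cost: 0.64·0.5424 + 1.05·1.956 = 2.4009.

R$2.40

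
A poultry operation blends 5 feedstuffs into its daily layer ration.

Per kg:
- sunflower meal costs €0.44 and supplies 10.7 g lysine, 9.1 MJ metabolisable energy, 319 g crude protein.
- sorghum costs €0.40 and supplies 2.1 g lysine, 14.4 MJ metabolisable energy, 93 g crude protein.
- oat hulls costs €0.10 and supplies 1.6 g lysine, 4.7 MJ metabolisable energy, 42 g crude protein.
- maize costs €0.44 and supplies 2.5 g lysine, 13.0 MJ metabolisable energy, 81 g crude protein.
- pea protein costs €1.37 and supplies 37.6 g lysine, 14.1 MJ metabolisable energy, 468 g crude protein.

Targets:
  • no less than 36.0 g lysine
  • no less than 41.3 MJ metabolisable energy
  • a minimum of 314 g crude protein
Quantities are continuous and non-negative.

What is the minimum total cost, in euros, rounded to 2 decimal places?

€1.59

This is a linear program. Let x1 = kg of sunflower meal, x2 = kg of sorghum, x3 = kg of oat hulls, x4 = kg of maize, x5 = kg of pea protein.
min 0.44x1 + 0.4x2 + 0.1x3 + 0.44x4 + 1.37x5 with:
  10.7x1 + 2.1x2 + 1.6x3 + 2.5x4 + 37.6x5 ≥ 36   (lysine)
  9.1x1 + 14.4x2 + 4.7x3 + 13x4 + 14.1x5 ≥ 41.3   (metabolisable energy)
  319x1 + 93x2 + 42x3 + 81x4 + 468x5 ≥ 314   (crude protein)
  x1, x2, x3, x4, x5 ≥ 0.
At the optimum only sunflower meal, oat hulls are positive (sorghum, maize, pea protein = 0). Binding constraints: lysine and metabolisable energy.
Solving gives x1 = 2.886, x3 = 3.199.
Objective = 0.44·2.886 + 0.1·3.199 = 1.5897.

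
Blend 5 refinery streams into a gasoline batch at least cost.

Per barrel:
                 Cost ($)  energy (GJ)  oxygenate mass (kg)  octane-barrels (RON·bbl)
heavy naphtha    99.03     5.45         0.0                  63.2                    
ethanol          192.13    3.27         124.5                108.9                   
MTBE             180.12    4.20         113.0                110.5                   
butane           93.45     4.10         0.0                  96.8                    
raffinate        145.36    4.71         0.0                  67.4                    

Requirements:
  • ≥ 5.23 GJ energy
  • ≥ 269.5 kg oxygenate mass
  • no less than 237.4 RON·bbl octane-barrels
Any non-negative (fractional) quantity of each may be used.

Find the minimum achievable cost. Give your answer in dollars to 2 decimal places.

$416.72

This is a linear program. Let x1 = barrels of heavy naphtha, x2 = barrels of ethanol, x3 = barrels of MTBE, x4 = barrels of butane, x5 = barrels of raffinate.
Minimise 99.03x1 + 192.13x2 + 180.12x3 + 93.45x4 + 145.36x5 subject to:
  5.45x1 + 3.27x2 + 4.2x3 + 4.1x4 + 4.71x5 ≥ 5.23   (energy)
  124.5x2 + 113x3 ≥ 269.5   (oxygenate mass)
  63.2x1 + 108.9x2 + 110.5x3 + 96.8x4 + 67.4x5 ≥ 237.4   (octane-barrels)
  x1, x2, x3, x4, x5 ≥ 0.
At the optimum only ethanol, MTBE are positive (heavy naphtha, butane, raffinate = 0). Binding constraints: oxygenate mass and octane-barrels.
Solving gives x2 = 2.0348, x3 = 0.14312.
Objective = 192.13·2.0348 + 180.12·0.14312 = 416.7249.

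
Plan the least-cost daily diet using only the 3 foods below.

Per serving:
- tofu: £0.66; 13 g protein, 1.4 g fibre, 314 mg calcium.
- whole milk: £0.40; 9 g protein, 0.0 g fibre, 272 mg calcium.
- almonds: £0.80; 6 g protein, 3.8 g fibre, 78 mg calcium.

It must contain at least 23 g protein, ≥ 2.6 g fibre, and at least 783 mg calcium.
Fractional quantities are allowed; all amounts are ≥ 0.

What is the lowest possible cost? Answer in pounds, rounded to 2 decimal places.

Let x1 = servings of tofu, x2 = servings of whole milk, x3 = servings of almonds.
Minimise 0.66x1 + 0.4x2 + 0.8x3 with:
  13x1 + 9x2 + 6x3 ≥ 23   (protein)
  1.4x1 + 3.8x3 ≥ 2.6   (fibre)
  314x1 + 272x2 + 78x3 ≥ 783   (calcium)
  x1, x2, x3 ≥ 0.
The cheapest feasible vertex uses only tofu, whole milk; almonds is not used. There the fibre and calcium constraints are tight.
That vertex is x1 = 1.857, x2 = 0.7348.
Total cost: 0.66·1.857 + 0.4·0.7348 = 1.5195.

£1.52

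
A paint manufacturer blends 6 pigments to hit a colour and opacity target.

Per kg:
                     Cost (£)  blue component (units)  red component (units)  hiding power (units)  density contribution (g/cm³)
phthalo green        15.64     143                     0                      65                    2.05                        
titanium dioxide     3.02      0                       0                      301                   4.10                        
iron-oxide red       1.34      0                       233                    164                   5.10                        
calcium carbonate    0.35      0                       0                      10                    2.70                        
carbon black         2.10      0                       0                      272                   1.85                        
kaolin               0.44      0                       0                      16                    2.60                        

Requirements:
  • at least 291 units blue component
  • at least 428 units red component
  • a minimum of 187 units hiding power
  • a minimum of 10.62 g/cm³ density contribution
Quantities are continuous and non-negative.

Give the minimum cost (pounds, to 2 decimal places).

£34.29

Treat it as an LP. Let x1 = kg of phthalo green, x2 = kg of titanium dioxide, x3 = kg of iron-oxide red, x4 = kg of calcium carbonate, x5 = kg of carbon black, x6 = kg of kaolin.
Minimise 15.64x1 + 3.02x2 + 1.34x3 + 0.35x4 + 2.1x5 + 0.44x6 s.t.:
  143x1 ≥ 291   (blue component)
  233x3 ≥ 428   (red component)
  65x1 + 301x2 + 164x3 + 10x4 + 272x5 + 16x6 ≥ 187   (hiding power)
  2.05x1 + 4.1x2 + 5.1x3 + 2.7x4 + 1.85x5 + 2.6x6 ≥ 10.62   (density contribution)
  x1, x2, x3, x4, x5, x6 ≥ 0.
The cheapest feasible vertex uses only phthalo green, iron-oxide red; titanium dioxide, calcium carbonate, carbon black, kaolin are not used. There the blue component and red component constraints are tight.
Solving gives x1 = 2.035, x3 = 1.837.
Cost = 15.64·2.035 + 1.34·1.837 = 34.2890.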